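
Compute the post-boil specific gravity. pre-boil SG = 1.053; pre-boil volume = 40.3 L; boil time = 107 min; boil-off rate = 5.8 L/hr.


V_post = V_pre − rate·(t/60);  SG_post = 1 + (SG_pre−1)·V_pre/V_post
V_post = 40.3 − 5.8·(107/60) = 29.9567
SG_post = 1 + (1.053 − 1)·40.3/29.9567

1.0713


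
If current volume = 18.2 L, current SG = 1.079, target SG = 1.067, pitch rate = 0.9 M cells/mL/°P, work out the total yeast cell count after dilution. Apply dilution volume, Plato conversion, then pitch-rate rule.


V_w = V·((SG_c−1)/(SG_t−1)−1);  °P = 259 − 259/SG_t;  cells = rate·(V+V_w)·°P
V_w = 18.2·((1.079−1)/(1.067−1)−1) = 3.2597
V_final = 18.2 + 3.2597 = 21.4597
°P = 259 − 259/1.067 = 16.2634
cells = 0.9·21.4597·16.2634

314.1061 billion cells


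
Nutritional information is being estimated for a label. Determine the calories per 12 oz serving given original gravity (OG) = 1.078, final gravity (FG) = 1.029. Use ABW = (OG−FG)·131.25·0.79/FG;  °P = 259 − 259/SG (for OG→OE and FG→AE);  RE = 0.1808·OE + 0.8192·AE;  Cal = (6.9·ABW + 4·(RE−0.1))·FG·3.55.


ABW = (1.078 − 1.029)·131.25·0.79/1.029 = 4.9375
OE = 259 − 259/1.078 = 18.7403 °P
AE = 259 − 259/1.029 = 7.2993 °P
RE = 0.1808·18.7403 + 0.8192·7.2993 = 9.3678 °P
Cal = (6.9·4.9375 + 4·(9.3678−0.1))·1.029·3.55

259.8713 kcal


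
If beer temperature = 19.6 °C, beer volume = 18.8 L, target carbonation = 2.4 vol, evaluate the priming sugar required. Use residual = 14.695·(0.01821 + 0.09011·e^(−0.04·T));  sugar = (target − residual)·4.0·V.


residual = 14.695·(0.01821 + 0.09011·e^(−0.04·19.6)) = 0.8722
sugar = (2.4 − 0.8722)·4.0·18.8

114.8922 g


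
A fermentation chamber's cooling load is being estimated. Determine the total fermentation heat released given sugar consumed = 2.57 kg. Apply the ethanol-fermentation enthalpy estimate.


Q = m_sugar · 590 kJ/kg
Q = 2.57 · 590

1516.3000 kJ


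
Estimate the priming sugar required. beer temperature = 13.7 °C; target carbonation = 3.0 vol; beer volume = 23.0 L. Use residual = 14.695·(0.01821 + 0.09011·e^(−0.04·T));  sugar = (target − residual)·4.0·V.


residual = 14.695·(0.01821 + 0.09011·e^(−0.04·13.7)) = 1.0331
sugar = (3.0 − 1.0331)·4.0·23.0

180.9545 g


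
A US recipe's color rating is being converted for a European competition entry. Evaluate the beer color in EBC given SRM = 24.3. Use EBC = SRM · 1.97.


EBC = 24.3 · 1.97

47.8710 EBC


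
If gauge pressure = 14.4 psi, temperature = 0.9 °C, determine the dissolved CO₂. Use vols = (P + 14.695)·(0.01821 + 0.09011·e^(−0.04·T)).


vols = (14.4 + 14.695)·(0.01821 + 0.09011·e^(−0.04·0.9))

3.0589 volumes


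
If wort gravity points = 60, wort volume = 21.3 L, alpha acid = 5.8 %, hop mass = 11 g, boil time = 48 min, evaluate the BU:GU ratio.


U = 1.65·0.000125^(GP/1000)·(1−e^(−0.04t))/4.15;  IBU = (α/100)·m·U·1000/V;  BU:GU = IBU/GP
U = 1.65·0.000125^(60/1000)·(1−e^(−0.04·48))/4.15 = 0.1979
IBU = (5.8/100)·11·0.1979·1000/21.3 = 5.9271
BU:GU = 5.9271/60

0.0988


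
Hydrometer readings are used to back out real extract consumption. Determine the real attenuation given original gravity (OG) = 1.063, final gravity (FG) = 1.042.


AA = (OG−FG)/(OG−1)·100;  RA = AA·0.8192
AA = (1.063 − 1.042)/(1.063 − 1)·100 = 33.3333
RA = 33.3333·0.8192

27.3067 %


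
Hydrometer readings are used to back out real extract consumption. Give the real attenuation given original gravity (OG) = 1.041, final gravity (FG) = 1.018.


AA = (OG−FG)/(OG−1)·100;  RA = AA·0.8192
AA = (1.041 − 1.018)/(1.041 − 1)·100 = 56.0976
RA = 56.0976·0.8192

45.9551 %


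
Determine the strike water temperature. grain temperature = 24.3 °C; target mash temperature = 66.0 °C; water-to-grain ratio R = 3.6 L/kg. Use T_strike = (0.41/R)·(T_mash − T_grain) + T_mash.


T_strike = (0.41/3.6)·(66.0 − 24.3) + 66.0

70.7492 °C


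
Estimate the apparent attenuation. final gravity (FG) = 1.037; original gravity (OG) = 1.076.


AA = (OG − FG)/(OG − 1) · 100
AA = (1.076 − 1.037)/(1.076 − 1) · 100

51.3158 %


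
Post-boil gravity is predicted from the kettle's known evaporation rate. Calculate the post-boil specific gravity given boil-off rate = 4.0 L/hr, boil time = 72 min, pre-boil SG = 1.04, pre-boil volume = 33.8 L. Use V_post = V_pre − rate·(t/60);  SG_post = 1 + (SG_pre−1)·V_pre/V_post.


V_post = 33.8 − 4.0·(72/60) = 29.0000
SG_post = 1 + (1.04 − 1)·33.8/29.0000

1.0466


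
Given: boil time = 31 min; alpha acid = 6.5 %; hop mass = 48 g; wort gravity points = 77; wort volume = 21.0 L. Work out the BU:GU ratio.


U = 1.65·0.000125^(GP/1000)·(1−e^(−0.04t))/4.15;  IBU = (α/100)·m·U·1000/V;  BU:GU = IBU/GP
U = 1.65·0.000125^(77/1000)·(1−e^(−0.04·31))/4.15 = 0.1414
IBU = (6.5/100)·48·0.1414·1000/21.0 = 21.0120
BU:GU = 21.0120/77

0.2729


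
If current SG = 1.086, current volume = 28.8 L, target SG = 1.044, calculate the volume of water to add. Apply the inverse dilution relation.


V_water = V·((SG_curr − 1)/(SG_target − 1) − 1)
V_water = 28.8·((1.086 − 1)/(1.044 − 1) − 1)

27.4909 L


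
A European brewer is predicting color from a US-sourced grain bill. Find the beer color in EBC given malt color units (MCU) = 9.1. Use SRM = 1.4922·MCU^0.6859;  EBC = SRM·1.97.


SRM = 1.4922·9.1^0.6859 = 6.7863
EBC = 6.7863·1.97

13.3690 EBC


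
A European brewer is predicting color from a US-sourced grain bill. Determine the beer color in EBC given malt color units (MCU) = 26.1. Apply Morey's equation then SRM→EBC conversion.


SRM = 1.4922·MCU^0.6859;  EBC = SRM·1.97
SRM = 1.4922·26.1^0.6859 = 13.9798
EBC = 13.9798·1.97

27.5402 EBC


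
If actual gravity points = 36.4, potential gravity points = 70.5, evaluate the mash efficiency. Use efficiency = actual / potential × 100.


efficiency = 36.4 / 70.5 × 100

51.6312 %


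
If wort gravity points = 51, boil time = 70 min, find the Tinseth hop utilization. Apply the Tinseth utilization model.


U = 1.65·0.000125^(GP/1000) · (1 − e^(−0.04·t))/4.15
bigness = 1.65·0.000125^(51/1000) = 1.0433
boil_factor = (1 − e^(−0.04·70))/4.15 = 0.2263
U = 1.0433 · 0.2263

0.2361


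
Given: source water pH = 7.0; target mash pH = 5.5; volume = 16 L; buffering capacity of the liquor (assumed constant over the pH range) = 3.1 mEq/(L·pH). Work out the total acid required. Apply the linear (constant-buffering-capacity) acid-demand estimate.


acid = buffering capacity · (pH_source − pH_target) · V
acid = 3.1 · (7.0 − 5.5) · 16

74.4000 mEq


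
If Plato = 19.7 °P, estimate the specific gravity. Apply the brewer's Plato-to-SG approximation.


SG = 259/(259 − P)
SG = 259/(259 − 19.7)

1.0823


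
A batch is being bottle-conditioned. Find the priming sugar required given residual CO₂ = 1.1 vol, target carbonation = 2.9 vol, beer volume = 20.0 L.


sugar = (target − residual)·4.0·V
sugar = (2.9 − 1.1)·4.0·20.0

144.0000 g


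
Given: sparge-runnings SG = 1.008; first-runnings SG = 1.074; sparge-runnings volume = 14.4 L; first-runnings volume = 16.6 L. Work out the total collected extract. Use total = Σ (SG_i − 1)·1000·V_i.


first = (1.074 − 1)·1000·16.6 = 1228.4000
sparge = (1.008 − 1)·1000·14.4 = 115.2000
total = 1228.4000 + 115.2000

1343.6000 gravity·L


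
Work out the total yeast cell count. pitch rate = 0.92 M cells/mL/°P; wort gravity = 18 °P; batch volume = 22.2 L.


cells (billions) = rate · V_L · °P
cells = 0.92 · 22.2 · 18

367.6320 billion cells


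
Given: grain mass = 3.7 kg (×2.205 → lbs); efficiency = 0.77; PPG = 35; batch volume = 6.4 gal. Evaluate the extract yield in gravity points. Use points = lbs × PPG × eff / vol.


lbs = 3.7 × 2.205 = 8.1585
points = 8.1585 × 35 × 0.77 / 6.4

34.3549 points


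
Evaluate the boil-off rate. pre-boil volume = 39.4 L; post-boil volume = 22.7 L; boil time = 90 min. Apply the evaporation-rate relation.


rate = (V_pre − V_post) / (t_min/60)
rate = (39.4 − 22.7) / (90/60)

11.1333 L/hr


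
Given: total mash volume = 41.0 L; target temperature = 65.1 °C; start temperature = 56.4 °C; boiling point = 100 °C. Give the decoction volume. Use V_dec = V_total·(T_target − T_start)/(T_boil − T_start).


V_dec = 41.0·(65.1 − 56.4)/(100 − 56.4)

8.1812 L


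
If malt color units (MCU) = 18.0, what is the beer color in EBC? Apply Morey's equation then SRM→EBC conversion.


SRM = 1.4922·MCU^0.6859;  EBC = SRM·1.97
SRM = 1.4922·18.0^0.6859 = 10.8347
EBC = 10.8347·1.97

21.3444 EBC


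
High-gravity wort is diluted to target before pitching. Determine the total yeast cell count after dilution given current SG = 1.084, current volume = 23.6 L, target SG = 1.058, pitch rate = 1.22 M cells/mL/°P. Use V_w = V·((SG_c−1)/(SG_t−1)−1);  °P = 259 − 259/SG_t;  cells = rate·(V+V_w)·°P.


V_w = 23.6·((1.084−1)/(1.058−1)−1) = 10.5793
V_final = 23.6 + 10.5793 = 34.1793
°P = 259 − 259/1.058 = 14.1985
cells = 1.22·34.1793·14.1985

592.0593 billion cells


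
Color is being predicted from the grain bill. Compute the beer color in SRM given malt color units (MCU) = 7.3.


SRM = 1.4922 · MCU^0.6859
SRM = 1.4922 · 7.3^0.6859

5.8342 SRM


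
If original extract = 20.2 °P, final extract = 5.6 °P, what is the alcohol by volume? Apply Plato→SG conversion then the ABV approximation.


SG = 259/(259 − P);  ABV = (OG − FG)·131.25
OG = 259/(259 − 20.2) = 1.0846
FG = 259/(259 − 5.6) = 1.0221
ABV = (1.0846 − 1.0221)·131.25

8.2018 % ABV


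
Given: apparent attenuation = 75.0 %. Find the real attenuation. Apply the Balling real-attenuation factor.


RA = AA · 0.8192
RA = 75.0 · 0.8192

61.4400 %


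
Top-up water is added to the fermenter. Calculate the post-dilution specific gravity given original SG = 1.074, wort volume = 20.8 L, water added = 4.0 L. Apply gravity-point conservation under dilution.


SG_new = 1 + (SG_old − 1)·V_old/(V_old + V_water)
pts = (1.074 − 1)·1000·20.8/(20.8 + 4.0) = 62.0645
SG_new = 1 + 62.0645/1000

1.0621


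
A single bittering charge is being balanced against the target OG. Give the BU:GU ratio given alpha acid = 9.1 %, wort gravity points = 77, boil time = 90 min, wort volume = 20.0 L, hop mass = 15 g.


U = 1.65·0.000125^(GP/1000)·(1−e^(−0.04t))/4.15;  IBU = (α/100)·m·U·1000/V;  BU:GU = IBU/GP
U = 1.65·0.000125^(77/1000)·(1−e^(−0.04·90))/4.15 = 0.1936
IBU = (9.1/100)·15·0.1936·1000/20.0 = 13.2120
BU:GU = 13.2120/77

0.1716


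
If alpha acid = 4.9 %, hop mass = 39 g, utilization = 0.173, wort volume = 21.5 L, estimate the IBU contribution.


IBU = (α/100)·mass·U·1000 / V
IBU = (4.9/100)·39·0.173·1000 / 21.5

15.3769 IBU


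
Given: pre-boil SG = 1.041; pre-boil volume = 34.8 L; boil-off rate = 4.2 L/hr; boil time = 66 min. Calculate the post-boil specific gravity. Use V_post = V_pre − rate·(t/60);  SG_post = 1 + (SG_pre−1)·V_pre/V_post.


V_post = 34.8 − 4.2·(66/60) = 30.1800
SG_post = 1 + (1.041 − 1)·34.8/30.1800

1.0473


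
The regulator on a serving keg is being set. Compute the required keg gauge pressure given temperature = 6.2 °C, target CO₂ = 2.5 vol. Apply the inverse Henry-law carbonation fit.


psi = vols/(0.01821 + 0.09011·e^(−0.04·T)) − 14.695
psi = 2.5/(0.01821 + 0.09011·e^(−0.04·6.2)) − 14.695

13.5446 psi


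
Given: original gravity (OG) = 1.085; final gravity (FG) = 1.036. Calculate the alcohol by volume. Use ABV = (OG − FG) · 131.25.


ABV = (1.085 − 1.036) · 131.25

6.4312 % ABV


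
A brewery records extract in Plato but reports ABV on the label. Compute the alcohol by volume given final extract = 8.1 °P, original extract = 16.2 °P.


SG = 259/(259 − P);  ABV = (OG − FG)·131.25
OG = 259/(259 − 16.2) = 1.0667
FG = 259/(259 − 8.1) = 1.0323
ABV = (1.0667 − 1.0323)·131.25

4.5200 % ABV


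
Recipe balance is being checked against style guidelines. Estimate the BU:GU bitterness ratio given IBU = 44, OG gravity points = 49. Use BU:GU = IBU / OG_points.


BU:GU = 44 / 49

0.8980


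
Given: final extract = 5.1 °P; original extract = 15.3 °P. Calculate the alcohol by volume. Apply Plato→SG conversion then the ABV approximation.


SG = 259/(259 − P);  ABV = (OG − FG)·131.25
OG = 259/(259 − 15.3) = 1.0628
FG = 259/(259 − 5.1) = 1.0201
ABV = (1.0628 − 1.0201)·131.25

5.6038 % ABV


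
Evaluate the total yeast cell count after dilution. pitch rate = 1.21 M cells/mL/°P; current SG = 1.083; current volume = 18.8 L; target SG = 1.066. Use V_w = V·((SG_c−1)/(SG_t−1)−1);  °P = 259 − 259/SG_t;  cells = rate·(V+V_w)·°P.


V_w = 18.8·((1.083−1)/(1.066−1)−1) = 4.8424
V_final = 18.8 + 4.8424 = 23.6424
°P = 259 − 259/1.066 = 16.0356
cells = 1.21·23.6424·16.0356

458.7371 billion cells


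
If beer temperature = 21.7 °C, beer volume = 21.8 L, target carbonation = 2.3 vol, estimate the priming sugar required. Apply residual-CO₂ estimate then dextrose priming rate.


residual = 14.695·(0.01821 + 0.09011·e^(−0.04·T));  sugar = (target − residual)·4.0·V
residual = 14.695·(0.01821 + 0.09011·e^(−0.04·21.7)) = 0.8235
sugar = (2.3 − 0.8235)·4.0·21.8

128.7536 g


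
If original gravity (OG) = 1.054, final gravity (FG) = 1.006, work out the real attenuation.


AA = (OG−FG)/(OG−1)·100;  RA = AA·0.8192
AA = (1.054 − 1.006)/(1.054 − 1)·100 = 88.8889
RA = 88.8889·0.8192

72.8178 %


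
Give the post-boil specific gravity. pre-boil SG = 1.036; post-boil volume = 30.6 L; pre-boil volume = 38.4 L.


SG_post = 1 + (SG_pre − 1)·V_pre/V_post
pts_pre = (1.036 − 1)·1000 = 36.0000
pts_post = 36.0000·38.4/30.6 = 45.1765
SG_post = 1 + 45.1765/1000

1.0452


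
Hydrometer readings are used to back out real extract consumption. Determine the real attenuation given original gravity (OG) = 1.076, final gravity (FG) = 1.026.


AA = (OG−FG)/(OG−1)·100;  RA = AA·0.8192
AA = (1.076 − 1.026)/(1.076 − 1)·100 = 65.7895
RA = 65.7895·0.8192

53.8947 %


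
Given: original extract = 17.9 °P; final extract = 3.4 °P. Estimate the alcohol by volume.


SG = 259/(259 − P);  ABV = (OG − FG)·131.25
OG = 259/(259 − 17.9) = 1.0742
FG = 259/(259 − 3.4) = 1.0133
ABV = (1.0742 − 1.0133)·131.25

7.9985 % ABV


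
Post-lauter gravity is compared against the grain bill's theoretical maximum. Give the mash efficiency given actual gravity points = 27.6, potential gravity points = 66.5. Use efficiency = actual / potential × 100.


efficiency = 27.6 / 66.5 × 100

41.5038 %


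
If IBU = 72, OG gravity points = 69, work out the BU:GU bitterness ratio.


BU:GU = IBU / OG_points
BU:GU = 72 / 69

1.0435


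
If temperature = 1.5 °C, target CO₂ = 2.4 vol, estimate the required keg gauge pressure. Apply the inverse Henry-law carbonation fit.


psi = vols/(0.01821 + 0.09011·e^(−0.04·T)) − 14.695
psi = 2.4/(0.01821 + 0.09011·e^(−0.04·1.5)) − 14.695

8.5896 psi


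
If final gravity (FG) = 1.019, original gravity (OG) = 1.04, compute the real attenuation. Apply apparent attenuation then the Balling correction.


AA = (OG−FG)/(OG−1)·100;  RA = AA·0.8192
AA = (1.04 − 1.019)/(1.04 − 1)·100 = 52.5000
RA = 52.5000·0.8192

43.0080 %


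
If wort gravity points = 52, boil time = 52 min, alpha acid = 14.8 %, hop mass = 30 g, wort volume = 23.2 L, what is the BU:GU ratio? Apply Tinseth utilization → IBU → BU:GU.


U = 1.65·0.000125^(GP/1000)·(1−e^(−0.04t))/4.15;  IBU = (α/100)·m·U·1000/V;  BU:GU = IBU/GP
U = 1.65·0.000125^(52/1000)·(1−e^(−0.04·52))/4.15 = 0.2180
IBU = (14.8/100)·30·0.2180·1000/23.2 = 41.7266
BU:GU = 41.7266/52

0.8024


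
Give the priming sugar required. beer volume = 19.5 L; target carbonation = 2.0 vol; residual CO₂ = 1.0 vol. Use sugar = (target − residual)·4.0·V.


sugar = (2.0 − 1.0)·4.0·19.5

78.0000 g


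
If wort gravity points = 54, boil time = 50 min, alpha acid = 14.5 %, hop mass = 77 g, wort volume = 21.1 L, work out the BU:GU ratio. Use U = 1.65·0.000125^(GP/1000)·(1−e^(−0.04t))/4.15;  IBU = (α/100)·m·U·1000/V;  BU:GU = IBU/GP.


U = 1.65·0.000125^(54/1000)·(1−e^(−0.04·50))/4.15 = 0.2116
IBU = (14.5/100)·77·0.2116·1000/21.1 = 111.9678
BU:GU = 111.9678/54

2.0735


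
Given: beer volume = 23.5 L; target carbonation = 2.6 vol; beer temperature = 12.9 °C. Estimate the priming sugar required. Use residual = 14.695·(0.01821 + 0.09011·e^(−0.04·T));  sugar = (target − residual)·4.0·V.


residual = 14.695·(0.01821 + 0.09011·e^(−0.04·12.9)) = 1.0580
sugar = (2.6 − 1.0580)·4.0·23.5

144.9484 g


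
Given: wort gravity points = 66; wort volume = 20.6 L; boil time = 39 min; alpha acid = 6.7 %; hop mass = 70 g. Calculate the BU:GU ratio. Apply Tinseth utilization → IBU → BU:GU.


U = 1.65·0.000125^(GP/1000)·(1−e^(−0.04t))/4.15;  IBU = (α/100)·m·U·1000/V;  BU:GU = IBU/GP
U = 1.65·0.000125^(66/1000)·(1−e^(−0.04·39))/4.15 = 0.1735
IBU = (6.7/100)·70·0.1735·1000/20.6 = 39.5084
BU:GU = 39.5084/66

0.5986


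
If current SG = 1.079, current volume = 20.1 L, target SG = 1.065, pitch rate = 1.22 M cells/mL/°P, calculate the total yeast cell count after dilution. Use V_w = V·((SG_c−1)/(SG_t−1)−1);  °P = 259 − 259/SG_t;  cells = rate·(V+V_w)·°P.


V_w = 20.1·((1.079−1)/(1.065−1)−1) = 4.3292
V_final = 20.1 + 4.3292 = 24.4292
°P = 259 − 259/1.065 = 15.8075
cells = 1.22·24.4292·15.8075

471.1217 billion cells


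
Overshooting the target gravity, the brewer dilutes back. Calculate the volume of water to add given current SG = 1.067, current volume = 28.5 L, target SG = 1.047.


V_water = V·((SG_curr − 1)/(SG_target − 1) − 1)
V_water = 28.5·((1.067 − 1)/(1.047 − 1) − 1)

12.1277 L


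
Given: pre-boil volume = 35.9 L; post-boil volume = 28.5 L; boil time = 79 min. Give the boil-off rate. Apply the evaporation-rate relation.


rate = (V_pre − V_post) / (t_min/60)
rate = (35.9 − 28.5) / (79/60)

5.6203 L/hr


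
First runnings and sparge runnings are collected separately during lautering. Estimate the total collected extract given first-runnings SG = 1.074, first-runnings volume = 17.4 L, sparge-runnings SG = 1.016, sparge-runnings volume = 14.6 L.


total = Σ (SG_i − 1)·1000·V_i
first = (1.074 − 1)·1000·17.4 = 1287.6000
sparge = (1.016 − 1)·1000·14.6 = 233.6000
total = 1287.6000 + 233.6000

1521.2000 gravity·L


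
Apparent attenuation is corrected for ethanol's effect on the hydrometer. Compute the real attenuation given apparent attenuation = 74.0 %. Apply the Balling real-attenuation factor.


RA = AA · 0.8192
RA = 74.0 · 0.8192

60.6208 %


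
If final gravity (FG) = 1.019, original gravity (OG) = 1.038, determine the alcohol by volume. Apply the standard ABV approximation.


ABV = (OG − FG) · 131.25
ABV = (1.038 − 1.019) · 131.25

2.4938 % ABV


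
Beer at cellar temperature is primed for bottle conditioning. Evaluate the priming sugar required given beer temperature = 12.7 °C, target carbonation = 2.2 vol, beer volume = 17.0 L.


residual = 14.695·(0.01821 + 0.09011·e^(−0.04·T));  sugar = (target − residual)·4.0·V
residual = 14.695·(0.01821 + 0.09011·e^(−0.04·12.7)) = 1.0643
sugar = (2.2 − 1.0643)·4.0·17.0

77.2246 g


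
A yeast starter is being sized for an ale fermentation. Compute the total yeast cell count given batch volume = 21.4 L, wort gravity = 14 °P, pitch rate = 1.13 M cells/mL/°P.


cells (billions) = rate · V_L · °P
cells = 1.13 · 21.4 · 14

338.5480 billion cells


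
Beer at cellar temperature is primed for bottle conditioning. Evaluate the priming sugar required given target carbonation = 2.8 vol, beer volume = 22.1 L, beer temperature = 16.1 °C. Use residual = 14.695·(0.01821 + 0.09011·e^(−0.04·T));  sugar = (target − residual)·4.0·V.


residual = 14.695·(0.01821 + 0.09011·e^(−0.04·16.1)) = 0.9630
sugar = (2.8 − 0.9630)·4.0·22.1

162.3880 g


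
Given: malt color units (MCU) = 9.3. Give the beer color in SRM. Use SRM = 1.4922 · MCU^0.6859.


SRM = 1.4922 · 9.3^0.6859

6.8883 SRM


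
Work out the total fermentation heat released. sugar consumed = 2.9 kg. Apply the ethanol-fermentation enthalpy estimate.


Q = m_sugar · 590 kJ/kg
Q = 2.9 · 590

1711.0000 kJ


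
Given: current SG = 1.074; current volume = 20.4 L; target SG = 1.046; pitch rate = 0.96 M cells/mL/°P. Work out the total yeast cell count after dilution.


V_w = V·((SG_c−1)/(SG_t−1)−1);  °P = 259 − 259/SG_t;  cells = rate·(V+V_w)·°P
V_w = 20.4·((1.074−1)/(1.046−1)−1) = 12.4174
V_final = 20.4 + 12.4174 = 32.8174
°P = 259 − 259/1.046 = 11.3901
cells = 0.96·32.8174·11.3901

358.8403 billion cells


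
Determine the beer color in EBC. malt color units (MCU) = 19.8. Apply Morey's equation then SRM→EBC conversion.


SRM = 1.4922·MCU^0.6859;  EBC = SRM·1.97
SRM = 1.4922·19.8^0.6859 = 11.5667
EBC = 11.5667·1.97

22.7864 EBC


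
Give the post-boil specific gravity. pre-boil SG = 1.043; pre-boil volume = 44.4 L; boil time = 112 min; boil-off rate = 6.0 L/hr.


V_post = V_pre − rate·(t/60);  SG_post = 1 + (SG_pre−1)·V_pre/V_post
V_post = 44.4 − 6.0·(112/60) = 33.2000
SG_post = 1 + (1.043 − 1)·44.4/33.2000

1.0575


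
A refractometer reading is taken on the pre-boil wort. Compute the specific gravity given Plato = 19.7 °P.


SG = 259/(259 − P)
SG = 259/(259 − 19.7)

1.0823


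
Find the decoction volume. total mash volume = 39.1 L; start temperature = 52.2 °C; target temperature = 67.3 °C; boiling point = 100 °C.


V_dec = V_total·(T_target − T_start)/(T_boil − T_start)
V_dec = 39.1·(67.3 − 52.2)/(100 − 52.2)

12.3517 L


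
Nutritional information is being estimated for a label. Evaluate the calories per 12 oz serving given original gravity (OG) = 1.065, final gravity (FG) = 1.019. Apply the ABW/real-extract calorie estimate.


ABW = (OG−FG)·131.25·0.79/FG;  °P = 259 − 259/SG (for OG→OE and FG→AE);  RE = 0.1808·OE + 0.8192·AE;  Cal = (6.9·ABW + 4·(RE−0.1))·FG·3.55
ABW = (1.065 − 1.019)·131.25·0.79/1.019 = 4.6807
OE = 259 − 259/1.065 = 15.8075 °P
AE = 259 − 259/1.019 = 4.8292 °P
RE = 0.1808·15.8075 + 0.8192·4.8292 = 6.8141 °P
Cal = (6.9·4.6807 + 4·(6.8141−0.1))·1.019·3.55

213.9839 kcal


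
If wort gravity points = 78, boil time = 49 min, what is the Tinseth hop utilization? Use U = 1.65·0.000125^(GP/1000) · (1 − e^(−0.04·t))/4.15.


bigness = 1.65·0.000125^(78/1000) = 0.8185
boil_factor = (1 − e^(−0.04·49))/4.15 = 0.2070
U = 0.8185 · 0.2070

0.1695


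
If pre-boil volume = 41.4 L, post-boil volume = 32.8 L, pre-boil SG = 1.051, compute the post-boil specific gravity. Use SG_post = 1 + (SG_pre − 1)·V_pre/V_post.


pts_pre = (1.051 − 1)·1000 = 51.0000
pts_post = 51.0000·41.4/32.8 = 64.3720
SG_post = 1 + 64.3720/1000

1.0644


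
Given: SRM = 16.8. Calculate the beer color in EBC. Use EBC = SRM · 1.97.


EBC = 16.8 · 1.97

33.0960 EBC


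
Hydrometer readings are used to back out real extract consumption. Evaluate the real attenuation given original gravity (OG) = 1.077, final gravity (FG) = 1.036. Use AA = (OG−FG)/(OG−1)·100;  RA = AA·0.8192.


AA = (1.077 − 1.036)/(1.077 − 1)·100 = 53.2468
RA = 53.2468·0.8192

43.6197 %


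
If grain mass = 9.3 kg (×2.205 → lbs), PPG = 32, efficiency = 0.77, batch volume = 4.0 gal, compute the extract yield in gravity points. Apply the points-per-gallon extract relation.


points = lbs × PPG × eff / vol
lbs = 9.3 × 2.205 = 20.5065
points = 20.5065 × 32 × 0.77 / 4.0

126.3200 points


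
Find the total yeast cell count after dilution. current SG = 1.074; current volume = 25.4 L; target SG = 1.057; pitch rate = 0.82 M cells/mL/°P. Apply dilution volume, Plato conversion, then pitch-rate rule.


V_w = V·((SG_c−1)/(SG_t−1)−1);  °P = 259 − 259/SG_t;  cells = rate·(V+V_w)·°P
V_w = 25.4·((1.074−1)/(1.057−1)−1) = 7.5754
V_final = 25.4 + 7.5754 = 32.9754
°P = 259 − 259/1.057 = 13.9669
cells = 0.82·32.9754·13.9669

377.6627 billion cells


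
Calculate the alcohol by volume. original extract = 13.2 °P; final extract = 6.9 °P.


SG = 259/(259 − P);  ABV = (OG − FG)·131.25
OG = 259/(259 − 13.2) = 1.0537
FG = 259/(259 − 6.9) = 1.0274
ABV = (1.0537 − 1.0274)·131.25

3.4561 % ABV


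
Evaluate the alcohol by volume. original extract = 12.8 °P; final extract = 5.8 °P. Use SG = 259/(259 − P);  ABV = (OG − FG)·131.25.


OG = 259/(259 − 12.8) = 1.0520
FG = 259/(259 − 5.8) = 1.0229
ABV = (1.0520 − 1.0229)·131.25

3.8172 % ABV


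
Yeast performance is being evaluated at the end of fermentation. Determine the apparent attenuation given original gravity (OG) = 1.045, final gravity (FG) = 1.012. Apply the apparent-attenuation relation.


AA = (OG − FG)/(OG − 1) · 100
AA = (1.045 − 1.012)/(1.045 − 1) · 100

73.3333 %


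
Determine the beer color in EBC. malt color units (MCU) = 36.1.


SRM = 1.4922·MCU^0.6859;  EBC = SRM·1.97
SRM = 1.4922·36.1^0.6859 = 17.4631
EBC = 17.4631·1.97

34.4023 EBC


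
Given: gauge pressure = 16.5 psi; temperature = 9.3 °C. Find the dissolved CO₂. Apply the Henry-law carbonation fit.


vols = (P + 14.695)·(0.01821 + 0.09011·e^(−0.04·T))
vols = (16.5 + 14.695)·(0.01821 + 0.09011·e^(−0.04·9.3))

2.5058 volumes


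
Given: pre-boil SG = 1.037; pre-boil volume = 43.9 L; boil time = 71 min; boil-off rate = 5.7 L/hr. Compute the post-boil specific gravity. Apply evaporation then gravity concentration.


V_post = V_pre − rate·(t/60);  SG_post = 1 + (SG_pre−1)·V_pre/V_post
V_post = 43.9 − 5.7·(71/60) = 37.1550
SG_post = 1 + (1.037 − 1)·43.9/37.1550

1.0437


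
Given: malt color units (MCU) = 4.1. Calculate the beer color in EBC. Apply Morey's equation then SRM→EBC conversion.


SRM = 1.4922·MCU^0.6859;  EBC = SRM·1.97
SRM = 1.4922·4.1^0.6859 = 3.9277
EBC = 3.9277·1.97

7.7375 EBC


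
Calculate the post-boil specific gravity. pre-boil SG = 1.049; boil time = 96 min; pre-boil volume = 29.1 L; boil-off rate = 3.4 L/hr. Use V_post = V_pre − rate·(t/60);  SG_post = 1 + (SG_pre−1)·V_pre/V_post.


V_post = 29.1 − 3.4·(96/60) = 23.6600
SG_post = 1 + (1.049 − 1)·29.1/23.6600

1.0603


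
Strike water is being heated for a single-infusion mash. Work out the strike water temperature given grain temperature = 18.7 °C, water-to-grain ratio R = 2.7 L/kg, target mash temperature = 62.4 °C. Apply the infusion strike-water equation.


T_strike = (0.41/R)·(T_mash − T_grain) + T_mash
T_strike = (0.41/2.7)·(62.4 − 18.7) + 62.4

69.0359 °C


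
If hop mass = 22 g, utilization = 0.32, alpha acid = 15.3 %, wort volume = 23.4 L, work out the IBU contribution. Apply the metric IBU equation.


IBU = (α/100)·mass·U·1000 / V
IBU = (15.3/100)·22·0.32·1000 / 23.4

46.0308 IBU


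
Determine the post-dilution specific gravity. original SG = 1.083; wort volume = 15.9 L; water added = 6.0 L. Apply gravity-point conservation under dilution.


SG_new = 1 + (SG_old − 1)·V_old/(V_old + V_water)
pts = (1.083 − 1)·1000·15.9/(15.9 + 6.0) = 60.2603
SG_new = 1 + 60.2603/1000

1.0603


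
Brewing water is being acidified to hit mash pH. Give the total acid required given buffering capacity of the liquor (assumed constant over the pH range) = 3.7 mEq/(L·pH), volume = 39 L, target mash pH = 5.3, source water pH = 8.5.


acid = buffering capacity · (pH_source − pH_target) · V
acid = 3.7 · (8.5 − 5.3) · 39

461.7600 mEq


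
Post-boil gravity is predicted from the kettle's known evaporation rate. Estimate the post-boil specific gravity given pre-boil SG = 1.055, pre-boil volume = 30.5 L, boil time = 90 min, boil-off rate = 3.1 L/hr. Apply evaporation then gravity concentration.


V_post = V_pre − rate·(t/60);  SG_post = 1 + (SG_pre−1)·V_pre/V_post
V_post = 30.5 − 3.1·(90/60) = 25.8500
SG_post = 1 + (1.055 − 1)·30.5/25.8500

1.0649


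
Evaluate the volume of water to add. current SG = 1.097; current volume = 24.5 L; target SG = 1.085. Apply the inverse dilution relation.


V_water = V·((SG_curr − 1)/(SG_target − 1) − 1)
V_water = 24.5·((1.097 − 1)/(1.085 − 1) − 1)

3.4588 L


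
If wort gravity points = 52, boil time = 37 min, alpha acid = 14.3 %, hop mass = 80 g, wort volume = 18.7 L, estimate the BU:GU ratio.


U = 1.65·0.000125^(GP/1000)·(1−e^(−0.04t))/4.15;  IBU = (α/100)·m·U·1000/V;  BU:GU = IBU/GP
U = 1.65·0.000125^(52/1000)·(1−e^(−0.04·37))/4.15 = 0.1924
IBU = (14.3/100)·80·0.1924·1000/18.7 = 117.7282
BU:GU = 117.7282/52

2.2640


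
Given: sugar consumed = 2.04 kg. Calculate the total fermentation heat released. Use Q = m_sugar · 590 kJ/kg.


Q = 2.04 · 590

1203.6000 kJ


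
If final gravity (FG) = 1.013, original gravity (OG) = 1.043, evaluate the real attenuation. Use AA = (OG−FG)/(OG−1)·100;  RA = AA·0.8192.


AA = (1.043 − 1.013)/(1.043 − 1)·100 = 69.7674
RA = 69.7674·0.8192

57.1535 %


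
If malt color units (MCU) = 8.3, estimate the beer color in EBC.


SRM = 1.4922·MCU^0.6859;  EBC = SRM·1.97
SRM = 1.4922·8.3^0.6859 = 6.3712
EBC = 6.3712·1.97

12.5513 EBC


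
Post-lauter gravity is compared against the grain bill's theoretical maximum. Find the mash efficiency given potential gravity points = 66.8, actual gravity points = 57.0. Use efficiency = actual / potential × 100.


efficiency = 57.0 / 66.8 × 100

85.3293 %


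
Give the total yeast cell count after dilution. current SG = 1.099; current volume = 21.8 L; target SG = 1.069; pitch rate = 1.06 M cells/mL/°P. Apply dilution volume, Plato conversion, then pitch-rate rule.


V_w = V·((SG_c−1)/(SG_t−1)−1);  °P = 259 − 259/SG_t;  cells = rate·(V+V_w)·°P
V_w = 21.8·((1.099−1)/(1.069−1)−1) = 9.4783
V_final = 21.8 + 9.4783 = 31.2783
°P = 259 − 259/1.069 = 16.7175
cells = 1.06·31.2783·16.7175

554.2678 billion cells


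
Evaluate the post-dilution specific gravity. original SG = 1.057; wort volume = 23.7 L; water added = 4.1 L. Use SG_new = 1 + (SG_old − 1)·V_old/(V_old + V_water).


pts = (1.057 − 1)·1000·23.7/(23.7 + 4.1) = 48.5935
SG_new = 1 + 48.5935/1000

1.0486


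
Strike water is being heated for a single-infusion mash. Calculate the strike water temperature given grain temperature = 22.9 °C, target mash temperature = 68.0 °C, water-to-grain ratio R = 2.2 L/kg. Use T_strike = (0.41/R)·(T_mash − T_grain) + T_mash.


T_strike = (0.41/2.2)·(68.0 − 22.9) + 68.0

76.4050 °C


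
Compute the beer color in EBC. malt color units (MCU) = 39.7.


SRM = 1.4922·MCU^0.6859;  EBC = SRM·1.97
SRM = 1.4922·39.7^0.6859 = 18.6396
EBC = 18.6396·1.97

36.7201 EBC


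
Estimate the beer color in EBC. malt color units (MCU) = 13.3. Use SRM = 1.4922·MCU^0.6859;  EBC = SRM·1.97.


SRM = 1.4922·13.3^0.6859 = 8.8039
EBC = 8.8039·1.97

17.3438 EBC


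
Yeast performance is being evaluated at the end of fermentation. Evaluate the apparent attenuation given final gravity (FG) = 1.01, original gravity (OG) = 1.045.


AA = (OG − FG)/(OG − 1) · 100
AA = (1.045 − 1.01)/(1.045 − 1) · 100

77.7778 %


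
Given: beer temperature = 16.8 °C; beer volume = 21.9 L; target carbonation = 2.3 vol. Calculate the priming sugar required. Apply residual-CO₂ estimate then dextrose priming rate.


residual = 14.695·(0.01821 + 0.09011·e^(−0.04·T));  sugar = (target − residual)·4.0·V
residual = 14.695·(0.01821 + 0.09011·e^(−0.04·16.8)) = 0.9438
sugar = (2.3 − 0.9438)·4.0·21.9

118.8005 g


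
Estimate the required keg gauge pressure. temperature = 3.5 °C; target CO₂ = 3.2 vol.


psi = vols/(0.01821 + 0.09011·e^(−0.04·T)) − 14.695
psi = 3.2/(0.01821 + 0.09011·e^(−0.04·3.5)) − 14.695

18.4492 psi


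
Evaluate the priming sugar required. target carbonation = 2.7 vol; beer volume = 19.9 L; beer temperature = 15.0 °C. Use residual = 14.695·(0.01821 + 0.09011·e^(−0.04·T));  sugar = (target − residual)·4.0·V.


residual = 14.695·(0.01821 + 0.09011·e^(−0.04·15.0)) = 0.9943
sugar = (2.7 − 0.9943)·4.0·19.9

135.7726 g


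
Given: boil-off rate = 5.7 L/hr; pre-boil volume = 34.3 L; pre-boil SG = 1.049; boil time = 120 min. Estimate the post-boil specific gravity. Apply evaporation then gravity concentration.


V_post = V_pre − rate·(t/60);  SG_post = 1 + (SG_pre−1)·V_pre/V_post
V_post = 34.3 − 5.7·(120/60) = 22.9000
SG_post = 1 + (1.049 − 1)·34.3/22.9000

1.0734


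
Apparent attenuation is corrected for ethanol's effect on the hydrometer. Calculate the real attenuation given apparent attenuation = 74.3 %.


RA = AA · 0.8192
RA = 74.3 · 0.8192

60.8666 %


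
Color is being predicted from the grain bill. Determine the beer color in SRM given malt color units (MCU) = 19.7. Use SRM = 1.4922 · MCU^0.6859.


SRM = 1.4922 · 19.7^0.6859

11.5266 SRM


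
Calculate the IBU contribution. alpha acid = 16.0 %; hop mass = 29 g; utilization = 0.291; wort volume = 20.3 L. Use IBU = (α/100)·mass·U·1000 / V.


IBU = (16.0/100)·29·0.291·1000 / 20.3

66.5143 IBU


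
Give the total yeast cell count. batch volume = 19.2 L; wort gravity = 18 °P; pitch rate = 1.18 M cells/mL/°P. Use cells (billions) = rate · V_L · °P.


cells = 1.18 · 19.2 · 18

407.8080 billion cells


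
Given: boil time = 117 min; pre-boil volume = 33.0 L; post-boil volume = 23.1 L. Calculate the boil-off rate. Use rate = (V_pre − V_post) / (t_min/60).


rate = (33.0 − 23.1) / (117/60)

5.0769 L/hr


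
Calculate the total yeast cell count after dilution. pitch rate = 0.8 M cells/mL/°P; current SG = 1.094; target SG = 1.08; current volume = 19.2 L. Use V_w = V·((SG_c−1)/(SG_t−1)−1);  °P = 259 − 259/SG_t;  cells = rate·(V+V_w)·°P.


V_w = 19.2·((1.094−1)/(1.08−1)−1) = 3.3600
V_final = 19.2 + 3.3600 = 22.5600
°P = 259 − 259/1.08 = 19.1852
cells = 0.8·22.5600·19.1852

346.2542 billion cells


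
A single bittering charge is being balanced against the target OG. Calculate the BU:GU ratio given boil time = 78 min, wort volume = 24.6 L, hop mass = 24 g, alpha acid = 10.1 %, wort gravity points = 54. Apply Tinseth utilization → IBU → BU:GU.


U = 1.65·0.000125^(GP/1000)·(1−e^(−0.04t))/4.15;  IBU = (α/100)·m·U·1000/V;  BU:GU = IBU/GP
U = 1.65·0.000125^(54/1000)·(1−e^(−0.04·78))/4.15 = 0.2339
IBU = (10.1/100)·24·0.2339·1000/24.6 = 23.0490
BU:GU = 23.0490/54

0.4268


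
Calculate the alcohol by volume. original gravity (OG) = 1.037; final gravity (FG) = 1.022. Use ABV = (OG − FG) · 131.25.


ABV = (1.037 − 1.022) · 131.25

1.9687 % ABV


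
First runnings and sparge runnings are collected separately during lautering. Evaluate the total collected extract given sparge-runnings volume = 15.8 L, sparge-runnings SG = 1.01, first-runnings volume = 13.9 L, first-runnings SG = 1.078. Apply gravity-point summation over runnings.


total = Σ (SG_i − 1)·1000·V_i
first = (1.078 − 1)·1000·13.9 = 1084.2000
sparge = (1.01 − 1)·1000·15.8 = 158.0000
total = 1084.2000 + 158.0000

1242.2000 gravity·L


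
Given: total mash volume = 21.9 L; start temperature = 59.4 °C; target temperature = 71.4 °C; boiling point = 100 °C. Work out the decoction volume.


V_dec = V_total·(T_target − T_start)/(T_boil − T_start)
V_dec = 21.9·(71.4 − 59.4)/(100 − 59.4)

6.4729 L


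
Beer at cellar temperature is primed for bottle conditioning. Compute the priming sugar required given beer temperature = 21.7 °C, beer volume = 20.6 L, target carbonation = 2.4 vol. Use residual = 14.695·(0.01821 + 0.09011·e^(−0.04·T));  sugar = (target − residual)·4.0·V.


residual = 14.695·(0.01821 + 0.09011·e^(−0.04·21.7)) = 0.8235
sugar = (2.4 − 0.8235)·4.0·20.6

129.9062 g


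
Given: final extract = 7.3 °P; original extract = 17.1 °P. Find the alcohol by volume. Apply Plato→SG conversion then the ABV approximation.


SG = 259/(259 − P);  ABV = (OG − FG)·131.25
OG = 259/(259 − 17.1) = 1.0707
FG = 259/(259 − 7.3) = 1.0290
ABV = (1.0707 − 1.0290)·131.25

5.4715 % ABV


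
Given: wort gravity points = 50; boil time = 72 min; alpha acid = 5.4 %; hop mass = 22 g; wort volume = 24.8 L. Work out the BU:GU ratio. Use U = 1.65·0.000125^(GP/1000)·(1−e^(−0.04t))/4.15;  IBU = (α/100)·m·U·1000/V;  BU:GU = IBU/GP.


U = 1.65·0.000125^(50/1000)·(1−e^(−0.04·72))/4.15 = 0.2394
IBU = (5.4/100)·22·0.2394·1000/24.8 = 11.4698
BU:GU = 11.4698/50

0.2294


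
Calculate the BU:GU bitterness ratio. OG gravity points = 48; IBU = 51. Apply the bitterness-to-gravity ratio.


BU:GU = IBU / OG_points
BU:GU = 51 / 48

1.0625


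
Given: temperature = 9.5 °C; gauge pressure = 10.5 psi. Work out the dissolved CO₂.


vols = (P + 14.695)·(0.01821 + 0.09011·e^(−0.04·T))
vols = (10.5 + 14.695)·(0.01821 + 0.09011·e^(−0.04·9.5))

2.0114 volumes


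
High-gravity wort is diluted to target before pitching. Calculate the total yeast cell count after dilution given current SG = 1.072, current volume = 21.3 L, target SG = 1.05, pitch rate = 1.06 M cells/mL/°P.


V_w = V·((SG_c−1)/(SG_t−1)−1);  °P = 259 − 259/SG_t;  cells = rate·(V+V_w)·°P
V_w = 21.3·((1.072−1)/(1.05−1)−1) = 9.3720
V_final = 21.3 + 9.3720 = 30.6720
°P = 259 − 259/1.05 = 12.3333
cells = 1.06·30.6720·12.3333

400.9853 billion cells


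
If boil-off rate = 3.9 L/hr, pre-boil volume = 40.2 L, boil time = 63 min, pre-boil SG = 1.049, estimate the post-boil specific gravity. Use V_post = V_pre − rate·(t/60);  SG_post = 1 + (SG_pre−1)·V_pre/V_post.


V_post = 40.2 − 3.9·(63/60) = 36.1050
SG_post = 1 + (1.049 − 1)·40.2/36.1050

1.0546


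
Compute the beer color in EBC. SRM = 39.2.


EBC = SRM · 1.97
EBC = 39.2 · 1.97

77.2240 EBC


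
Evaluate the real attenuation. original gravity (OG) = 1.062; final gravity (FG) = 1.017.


AA = (OG−FG)/(OG−1)·100;  RA = AA·0.8192
AA = (1.062 − 1.017)/(1.062 − 1)·100 = 72.5806
RA = 72.5806·0.8192

59.4581 %


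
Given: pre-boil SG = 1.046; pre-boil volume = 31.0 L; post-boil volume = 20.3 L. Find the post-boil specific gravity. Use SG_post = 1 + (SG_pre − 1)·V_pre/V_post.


pts_pre = (1.046 − 1)·1000 = 46.0000
pts_post = 46.0000·31.0/20.3 = 70.2463
SG_post = 1 + 70.2463/1000

1.0702


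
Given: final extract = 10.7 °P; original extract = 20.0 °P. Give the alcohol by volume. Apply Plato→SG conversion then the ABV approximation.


SG = 259/(259 − P);  ABV = (OG − FG)·131.25
OG = 259/(259 − 20.0) = 1.0837
FG = 259/(259 − 10.7) = 1.0431
ABV = (1.0837 − 1.0431)·131.25

5.3273 % ABV


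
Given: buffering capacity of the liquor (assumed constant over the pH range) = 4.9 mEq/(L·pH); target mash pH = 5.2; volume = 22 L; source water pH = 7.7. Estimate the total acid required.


acid = buffering capacity · (pH_source − pH_target) · V
acid = 4.9 · (7.7 − 5.2) · 22

269.5000 mEq


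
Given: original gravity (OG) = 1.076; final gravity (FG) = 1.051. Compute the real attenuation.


AA = (OG−FG)/(OG−1)·100;  RA = AA·0.8192
AA = (1.076 − 1.051)/(1.076 − 1)·100 = 32.8947
RA = 32.8947·0.8192

26.9474 %


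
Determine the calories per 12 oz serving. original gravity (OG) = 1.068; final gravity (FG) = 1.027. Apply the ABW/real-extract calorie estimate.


ABW = (OG−FG)·131.25·0.79/FG;  °P = 259 − 259/SG (for OG→OE and FG→AE);  RE = 0.1808·OE + 0.8192·AE;  Cal = (6.9·ABW + 4·(RE−0.1))·FG·3.55
ABW = (1.068 − 1.027)·131.25·0.79/1.027 = 4.1394
OE = 259 − 259/1.068 = 16.4906 °P
AE = 259 − 259/1.027 = 6.8092 °P
RE = 0.1808·16.4906 + 0.8192·6.8092 = 8.5596 °P
Cal = (6.9·4.1394 + 4·(8.5596−0.1))·1.027·3.55

227.5021 kcal
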